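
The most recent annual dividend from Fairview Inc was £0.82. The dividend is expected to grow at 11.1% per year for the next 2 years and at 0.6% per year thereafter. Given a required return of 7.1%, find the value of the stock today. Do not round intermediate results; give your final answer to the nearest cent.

D_1 = 0.91102
D_2 = 1.01214
Terminal value at year 2: TV = D_2×(1+g_2)/(r−g_2) = 1.01822/0.065 = 15.66486
P_0 = D_1/(1+r)^1 + D_2/(1+r)^2 + TV/(1+r)^2
    = 0.85063 + 0.88239 + 13.65676 = 15.38978

£15.39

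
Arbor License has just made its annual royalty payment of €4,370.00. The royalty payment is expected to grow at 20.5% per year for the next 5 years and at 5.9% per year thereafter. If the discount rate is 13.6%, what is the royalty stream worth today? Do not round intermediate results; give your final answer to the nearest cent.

€106879.50

D_1 = 5265.85000
D_2 = 6345.34925
D_3 = 7646.14585
D_4 = 9213.60574
D_5 = 11102.39492
Terminal value at year 5: TV = D_5×(1+g_2)/(r−g_2) = 11757.43622/0.077 = 152693.97692
P_0 = D_1/(1+r)^1 + D_2/(1+r)^2 + D_3/(1+r)^3 + D_4/(1+r)^4 + D_5/(1+r)^5 + TV/(1+r)^5
    = 4635.43134 + 4916.98483 + 5215.63971 + 5532.43473 + 5868.47170 + 80710.53937 = 106879.50168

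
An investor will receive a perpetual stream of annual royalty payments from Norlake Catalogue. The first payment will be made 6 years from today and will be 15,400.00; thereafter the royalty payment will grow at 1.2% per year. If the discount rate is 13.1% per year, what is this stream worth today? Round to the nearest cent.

Value at end of year 5: C₁ / (r − g) = 15,400.00 / (0.131 − 0.012) = 129,411.7647
Discount to today: PV = 129,411.7647 / (1 + 0.131)^5 = 129,411.7647 / 1.850602 = 69,929.55

69929.55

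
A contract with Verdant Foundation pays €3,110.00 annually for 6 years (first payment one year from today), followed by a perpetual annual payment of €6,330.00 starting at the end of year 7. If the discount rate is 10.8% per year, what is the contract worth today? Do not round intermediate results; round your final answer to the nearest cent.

€44909.93

PV of 6-year annuity: €3,110.00 × [1 − (1+0.108)^−6] / 0.108 = 13233.12594
Perpetuity value at year 6: €6,330.00 / 0.108 = 58611.11111
PV of perpetuity: 58611.11111 / (1+0.108)^6 = 31676.80654
Total PV = 13233.12594 + 31676.80654 = 44909.93248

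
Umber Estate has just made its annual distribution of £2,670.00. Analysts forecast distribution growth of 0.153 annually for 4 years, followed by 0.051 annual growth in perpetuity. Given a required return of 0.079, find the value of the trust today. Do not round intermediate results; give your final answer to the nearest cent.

D_1 = 3078.51000
D_2 = 3549.52203
D_3 = 4092.59890
D_4 = 4718.76653
Terminal value at year 4: TV = D_4×(1+g_2)/(r−g_2) = 4959.42363/0.028 = 177122.27234
P_0 = D_1/(1+r)^1 + D_2/(1+r)^2 + D_3/(1+r)^3 + D_4/(1+r)^4 + TV/(1+r)^4
    = 2853.11399 + 3048.78632 + 3257.87824 + 3481.31011 + 130673.46178 = 143314.55044

£143314.55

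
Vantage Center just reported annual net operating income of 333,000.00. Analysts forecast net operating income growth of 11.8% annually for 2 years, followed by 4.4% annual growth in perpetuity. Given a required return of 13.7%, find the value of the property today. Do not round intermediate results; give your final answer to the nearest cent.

D_1 = 372294.00000
D_2 = 416224.69200
Terminal value at year 2: TV = D_2×(1+g_2)/(r−g_2) = 434538.57845/0.093 = 4672457.83277
P_0 = D_1/(1+r)^1 + D_2/(1+r)^2 + TV/(1+r)^2
    = 327435.35620 + 321963.70117 + 3614302.19380 = 4263701.25117

4263701.25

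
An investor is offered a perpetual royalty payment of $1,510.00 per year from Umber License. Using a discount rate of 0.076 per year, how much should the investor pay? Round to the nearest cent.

$19868.42

Level perpetuity: PV = C / r = $1,510.00 / 0.076 = $19,868.42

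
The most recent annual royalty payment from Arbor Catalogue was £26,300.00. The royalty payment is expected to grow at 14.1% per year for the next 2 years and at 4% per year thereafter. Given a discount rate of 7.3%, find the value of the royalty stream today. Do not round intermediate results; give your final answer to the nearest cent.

D_1 = 30008.30000
D_2 = 34239.47030
Terminal value at year 2: TV = D_2×(1+g_2)/(r−g_2) = 35609.04911/0.033 = 1079062.09430
P_0 = D_1/(1+r)^1 + D_2/(1+r)^2 + TV/(1+r)^2
    = 27966.72880 + 29739.08440 + 937231.75070 = 994937.56390

£994937.56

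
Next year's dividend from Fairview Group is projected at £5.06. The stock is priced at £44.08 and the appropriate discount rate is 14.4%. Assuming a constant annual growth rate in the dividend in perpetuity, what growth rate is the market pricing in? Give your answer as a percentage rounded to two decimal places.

P = D₁/(r−g) ⇒ g = r − D₁/P = 0.144 − £5.06/£44.08 = 0.029209

2.92%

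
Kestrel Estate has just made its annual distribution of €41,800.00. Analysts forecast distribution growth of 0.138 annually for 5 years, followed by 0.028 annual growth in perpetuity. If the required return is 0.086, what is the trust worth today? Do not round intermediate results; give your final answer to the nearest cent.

D_1 = 47568.40000
D_2 = 54132.83920
D_3 = 61603.17101
D_4 = 70104.40861
D_5 = 79778.81700
Terminal value at year 5: TV = D_5×(1+g_2)/(r−g_2) = 82012.62387/0.058 = 1414010.75643
P_0 = D_1/(1+r)^1 + D_2/(1+r)^2 + D_3/(1+r)^3 + D_4/(1+r)^4 + D_5/(1+r)^5 + TV/(1+r)^5
    = 43801.47330 + 45898.78141 + 48096.51312 + 50399.47691 + 52812.71153 + 936059.78375 = 1177068.74002

€1177068.74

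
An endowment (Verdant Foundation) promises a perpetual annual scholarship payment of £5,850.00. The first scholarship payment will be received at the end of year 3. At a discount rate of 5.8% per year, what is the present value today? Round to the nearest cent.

£90106.59

Value at end of year 2: C / r = £5,850.00 / 0.058 = £100,862.0690
Discount to today: PV = £100,862.0690 / (1 + 0.058)^2 = £100,862.0690 / 1.119364 = £90,106.59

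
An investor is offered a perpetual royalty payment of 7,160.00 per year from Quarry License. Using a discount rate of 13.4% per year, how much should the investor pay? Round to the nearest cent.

53432.84

Level perpetuity: PV = C / r = 7,160.00 / 0.134 = 53,432.84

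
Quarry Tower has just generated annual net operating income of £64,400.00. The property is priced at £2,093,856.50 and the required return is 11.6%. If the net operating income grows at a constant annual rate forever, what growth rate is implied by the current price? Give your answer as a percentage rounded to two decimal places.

8.27%

P = D₀(1+g)/(r−g) ⇒ P(r−g) = D₀(1+g) ⇒ g(P+D₀) = P·r − D₀
g = (P·r − D₀)/(P + D₀) = (£2,093,856.50×0.116 − £64,400.00) / (£2,093,856.50 + £64,400.00) = 0.082700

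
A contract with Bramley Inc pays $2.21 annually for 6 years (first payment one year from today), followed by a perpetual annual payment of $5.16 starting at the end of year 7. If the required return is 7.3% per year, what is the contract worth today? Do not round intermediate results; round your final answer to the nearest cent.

PV of 6-year annuity: $2.21 × [1 − (1+0.073)^−6] / 0.073 = 10.43720
Perpetuity value at year 6: $5.16 / 0.073 = 70.68493
PV of perpetuity: 70.68493 / (1+0.073)^6 = 46.31573
Total PV = 10.43720 + 46.31573 = 56.75293

$56.75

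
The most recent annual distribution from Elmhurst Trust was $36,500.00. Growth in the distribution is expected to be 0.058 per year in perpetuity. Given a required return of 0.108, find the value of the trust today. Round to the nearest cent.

$772340.00

D₁ = D₀ × (1 + g) = $36,500.00 × 1.058 = $38,617.0000
Growing perpetuity: P = D₁ / (r − g) = $38,617.0000 / (0.108 − 0.058) = $772,340.00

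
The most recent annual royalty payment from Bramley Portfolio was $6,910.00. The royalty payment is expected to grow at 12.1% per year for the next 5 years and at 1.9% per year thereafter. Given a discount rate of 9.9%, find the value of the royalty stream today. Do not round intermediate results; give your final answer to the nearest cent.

D_1 = 7746.11000
D_2 = 8683.38931
D_3 = 9734.07942
D_4 = 10911.90303
D_5 = 12232.24329
Terminal value at year 5: TV = D_5×(1+g_2)/(r−g_2) = 12464.65591/0.08 = 155808.19893
P_0 = D_1/(1+r)^1 + D_2/(1+r)^2 + D_3/(1+r)^3 + D_4/(1+r)^4 + D_5/(1+r)^5 + TV/(1+r)^5
    = 7048.32575 + 7189.42053 + 7333.33978 + 7480.14003 + 7629.87896 + 97185.58322 = 133866.68827

$133866.69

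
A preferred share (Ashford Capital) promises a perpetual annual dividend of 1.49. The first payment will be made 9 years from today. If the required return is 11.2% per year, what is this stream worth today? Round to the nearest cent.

5.69

Value at end of year 8: C / r = 1.49 / 0.112 = 13.3036
Discount to today: PV = 13.3036 / (1 + 0.112)^8 = 13.3036 / 2.337967 = 5.69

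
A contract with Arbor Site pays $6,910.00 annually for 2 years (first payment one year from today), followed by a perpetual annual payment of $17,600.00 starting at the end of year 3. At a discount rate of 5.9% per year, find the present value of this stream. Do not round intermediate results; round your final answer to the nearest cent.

PV of 2-year annuity: $6,910.00 × [1 − (1+0.059)^−2] / 0.059 = 12686.51899
Perpetuity value at year 2: $17,600.00 / 0.059 = 298305.08475
PV of perpetuity: 298305.08475 / (1+0.059)^2 = 265992.09861
Total PV = 12686.51899 + 265992.09861 = 278678.61760

$278678.62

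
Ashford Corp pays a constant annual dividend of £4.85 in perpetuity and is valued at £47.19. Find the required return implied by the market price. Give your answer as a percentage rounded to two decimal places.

P = C/r ⇒ r = C/P = £4.85/£47.19 = 0.102776

10.28%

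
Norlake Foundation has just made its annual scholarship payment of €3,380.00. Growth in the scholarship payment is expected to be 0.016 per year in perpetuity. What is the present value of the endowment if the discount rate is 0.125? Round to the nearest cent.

D₁ = D₀ × (1 + g) = €3,380.00 × 1.016 = €3,434.0800
Growing perpetuity: P = D₁ / (r − g) = €3,434.0800 / (0.125 − 0.016) = €31,505.32

€31505.32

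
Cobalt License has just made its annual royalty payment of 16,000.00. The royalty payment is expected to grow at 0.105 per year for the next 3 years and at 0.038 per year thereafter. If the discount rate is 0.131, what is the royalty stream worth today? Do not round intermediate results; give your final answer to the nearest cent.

D_1 = 17680.00000
D_2 = 19536.40000
D_3 = 21587.72200
Terminal value at year 3: TV = D_3×(1+g_2)/(r−g_2) = 22408.05544/0.093 = 240946.83265
P_0 = D_1/(1+r)^1 + D_2/(1+r)^2 + D_3/(1+r)^3 + TV/(1+r)^3
    = 15632.18391 + 15272.82336 + 14921.72397 + 166545.69335 = 212372.42459

212372.42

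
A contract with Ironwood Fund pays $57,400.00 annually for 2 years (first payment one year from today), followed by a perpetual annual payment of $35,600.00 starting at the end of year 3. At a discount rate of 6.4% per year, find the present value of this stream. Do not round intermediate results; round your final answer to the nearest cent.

$595995.04

PV of 2-year annuity: $57,400.00 × [1 − (1+0.064)^−2] / 0.064 = 104649.78235
Perpetuity value at year 2: $35,600.00 / 0.064 = 556250.00000
PV of perpetuity: 556250.00000 / (1+0.064)^2 = 491345.25694
Total PV = 104649.78235 + 491345.25694 = 595995.03929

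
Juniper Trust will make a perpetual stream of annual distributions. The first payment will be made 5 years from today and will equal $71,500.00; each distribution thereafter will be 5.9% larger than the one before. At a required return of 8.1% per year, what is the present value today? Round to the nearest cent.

$2380019.88

Value at end of year 4: C₁ / (r − g) = $71,500.00 / (0.081 − 0.059) = $3,250,000.0000
Discount to today: PV = $3,250,000.0000 / (1 + 0.081)^4 = $3,250,000.0000 / 1.365535 = $2,380,019.88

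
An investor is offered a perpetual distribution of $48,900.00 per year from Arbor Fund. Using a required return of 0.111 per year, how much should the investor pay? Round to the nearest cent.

Level perpetuity: PV = C / r = $48,900.00 / 0.111 = $440,540.54

$440540.54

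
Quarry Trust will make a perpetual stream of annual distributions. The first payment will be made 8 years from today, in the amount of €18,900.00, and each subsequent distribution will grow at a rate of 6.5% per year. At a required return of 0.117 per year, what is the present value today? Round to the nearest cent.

€167527.55

Value at end of year 7: C₁ / (r − g) = €18,900.00 / (0.117 − 0.065) = €363,461.5385
Discount to today: PV = €363,461.5385 / (1 + 0.117)^7 = €363,461.5385 / 2.169563 = €167,527.55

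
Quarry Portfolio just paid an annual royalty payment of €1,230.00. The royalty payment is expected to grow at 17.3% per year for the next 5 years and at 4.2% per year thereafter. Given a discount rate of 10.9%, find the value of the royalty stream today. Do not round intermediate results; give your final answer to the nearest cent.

D_1 = 1442.79000
D_2 = 1692.39267
D_3 = 1985.17660
D_4 = 2328.61215
D_5 = 2731.46206
Terminal value at year 5: TV = D_5×(1+g_2)/(r−g_2) = 2846.18346/0.067 = 42480.35020
P_0 = D_1/(1+r)^1 + D_2/(1+r)^2 + D_3/(1+r)^3 + D_4/(1+r)^4 + D_5/(1+r)^5 + TV/(1+r)^5
    = 1300.98287 + 1376.06213 + 1455.47419 + 1539.46910 + 1628.31132 + 25323.88645 = 32624.18606

€32624.19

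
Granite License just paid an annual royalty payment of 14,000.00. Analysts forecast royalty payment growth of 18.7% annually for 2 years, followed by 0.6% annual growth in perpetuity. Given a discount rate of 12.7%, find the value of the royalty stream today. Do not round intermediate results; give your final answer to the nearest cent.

159395.92

D_1 = 16618.00000
D_2 = 19725.56600
Terminal value at year 2: TV = D_2×(1+g_2)/(r−g_2) = 19843.91940/0.121 = 163999.33385
P_0 = D_1/(1+r)^1 + D_2/(1+r)^2 + TV/(1+r)^2
    = 14745.34161 + 15530.36424 + 129120.21838 = 159395.92423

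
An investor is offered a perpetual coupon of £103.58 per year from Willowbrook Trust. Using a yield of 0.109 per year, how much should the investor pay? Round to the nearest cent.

£950.28

Level perpetuity: PV = C / r = £103.58 / 0.109 = £950.28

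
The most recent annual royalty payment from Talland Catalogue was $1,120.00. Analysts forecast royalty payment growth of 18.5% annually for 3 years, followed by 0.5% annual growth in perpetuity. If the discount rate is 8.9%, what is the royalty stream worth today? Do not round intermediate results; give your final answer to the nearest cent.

D_1 = 1327.20000
D_2 = 1572.73200
D_3 = 1863.68742
Terminal value at year 3: TV = D_3×(1+g_2)/(r−g_2) = 1873.00586/0.084 = 22297.68877
P_0 = D_1/(1+r)^1 + D_2/(1+r)^2 + D_3/(1+r)^3 + TV/(1+r)^3
    = 1218.73278 + 1326.16928 + 1443.07677 + 17265.38274 = 21253.36156

$21253.36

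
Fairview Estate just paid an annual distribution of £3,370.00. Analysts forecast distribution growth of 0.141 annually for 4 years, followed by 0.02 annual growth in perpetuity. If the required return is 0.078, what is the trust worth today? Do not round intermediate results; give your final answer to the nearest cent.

D_1 = 3845.17000
D_2 = 4387.33897
D_3 = 5005.95376
D_4 = 5711.79325
Terminal value at year 4: TV = D_4×(1+g_2)/(r−g_2) = 5826.02911/0.058 = 100448.77777
P_0 = D_1/(1+r)^1 + D_2/(1+r)^2 + D_3/(1+r)^3 + D_4/(1+r)^4 + TV/(1+r)^4
    = 3566.94805 + 3775.40605 + 3996.04667 + 4229.58186 + 74382.30174 = 89950.28438

£89950.28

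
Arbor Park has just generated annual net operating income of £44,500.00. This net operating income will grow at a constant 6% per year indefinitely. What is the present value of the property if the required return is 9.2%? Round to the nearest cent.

D₁ = D₀ × (1 + g) = £44,500.00 × 1.06 = £47,170.0000
Growing perpetuity: P = D₁ / (r − g) = £47,170.0000 / (0.092 − 0.06) = £1,474,062.50

£1474062.50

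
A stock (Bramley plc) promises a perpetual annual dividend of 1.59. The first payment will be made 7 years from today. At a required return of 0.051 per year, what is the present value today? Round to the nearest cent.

23.13

Value at end of year 6: C / r = 1.59 / 0.051 = 31.1765
Discount to today: PV = 31.1765 / (1 + 0.051)^6 = 31.1765 / 1.347772 = 23.13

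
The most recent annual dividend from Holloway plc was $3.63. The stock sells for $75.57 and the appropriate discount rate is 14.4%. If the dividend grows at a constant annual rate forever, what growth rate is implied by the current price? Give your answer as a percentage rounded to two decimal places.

9.16%

P = D₀(1+g)/(r−g) ⇒ P(r−g) = D₀(1+g) ⇒ g(P+D₀) = P·r − D₀
g = (P·r − D₀)/(P + D₀) = ($75.57×0.144 − $3.63) / ($75.57 + $3.63) = 0.091567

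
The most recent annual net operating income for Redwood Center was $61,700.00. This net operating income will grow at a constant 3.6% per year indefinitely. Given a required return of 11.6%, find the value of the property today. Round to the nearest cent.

$799015.00

D₁ = D₀ × (1 + g) = $61,700.00 × 1.036 = $63,921.2000
Growing perpetuity: P = D₁ / (r − g) = $63,921.2000 / (0.116 − 0.036) = $799,015.00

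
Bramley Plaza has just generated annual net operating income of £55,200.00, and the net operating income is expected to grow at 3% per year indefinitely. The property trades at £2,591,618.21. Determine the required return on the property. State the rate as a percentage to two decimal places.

5.19%

D₁ = £55,200.00 × 1.03 = £56,856.0000
P = D₁/(r − g) ⇒ r = D₁/P + g = £56,856.0000/£2,591,618.21 + 0.03 = 0.021938 + 0.03 = 0.051938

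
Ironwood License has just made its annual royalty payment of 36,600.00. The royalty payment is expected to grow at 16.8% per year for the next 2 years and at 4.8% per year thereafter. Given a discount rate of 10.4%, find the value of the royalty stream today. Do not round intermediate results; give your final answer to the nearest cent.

846346.58

D_1 = 42748.80000
D_2 = 49930.59840
Terminal value at year 2: TV = D_2×(1+g_2)/(r−g_2) = 52327.26712/0.056 = 934415.48434
P_0 = D_1/(1+r)^1 + D_2/(1+r)^2 + TV/(1+r)^2
    = 38721.73913 + 40966.47763 + 766658.36709 = 846346.58385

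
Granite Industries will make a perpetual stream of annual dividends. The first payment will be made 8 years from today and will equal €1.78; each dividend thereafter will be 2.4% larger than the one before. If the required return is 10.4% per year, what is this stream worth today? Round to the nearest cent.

Value at end of year 7: C₁ / (r − g) = €1.78 / (0.104 − 0.024) = €22.2500
Discount to today: PV = €22.2500 / (1 + 0.104)^7 = €22.2500 / 1.998865 = €11.13

€11.13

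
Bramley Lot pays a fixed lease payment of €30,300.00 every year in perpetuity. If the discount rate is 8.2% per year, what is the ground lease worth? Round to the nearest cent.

Level perpetuity: PV = C / r = €30,300.00 / 0.082 = €369,512.20

€369512.20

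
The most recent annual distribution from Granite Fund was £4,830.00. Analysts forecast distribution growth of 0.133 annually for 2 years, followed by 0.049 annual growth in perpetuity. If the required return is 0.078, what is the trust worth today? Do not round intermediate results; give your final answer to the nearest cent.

£203407.24

D_1 = 5472.39000
D_2 = 6200.21787
Terminal value at year 2: TV = D_2×(1+g_2)/(r−g_2) = 6504.02855/0.029 = 224276.84640
P_0 = D_1/(1+r)^1 + D_2/(1+r)^2 + TV/(1+r)^2
    = 5076.42857 + 5335.43003 + 192995.38278 = 203407.24138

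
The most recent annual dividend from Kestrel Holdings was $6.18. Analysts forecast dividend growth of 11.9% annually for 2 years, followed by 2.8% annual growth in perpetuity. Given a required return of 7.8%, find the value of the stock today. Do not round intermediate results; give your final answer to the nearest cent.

D_1 = 6.91542
D_2 = 7.73835
Terminal value at year 2: TV = D_2×(1+g_2)/(r−g_2) = 7.95503/0.05 = 159.10058
P_0 = D_1/(1+r)^1 + D_2/(1+r)^2 + TV/(1+r)^2
    = 6.41505 + 6.65903 + 136.90971 = 149.98378

$149.98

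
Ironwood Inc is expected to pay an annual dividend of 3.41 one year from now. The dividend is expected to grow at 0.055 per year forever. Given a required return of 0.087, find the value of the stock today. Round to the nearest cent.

106.56

Growing perpetuity: P = D₁ / (r − g) = 3.4100 / (0.087 − 0.055) = 106.56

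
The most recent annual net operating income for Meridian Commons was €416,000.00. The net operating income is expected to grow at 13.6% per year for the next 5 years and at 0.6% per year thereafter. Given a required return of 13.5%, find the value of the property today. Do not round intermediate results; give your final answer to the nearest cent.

€5343975.94

D_1 = 472576.00000
D_2 = 536846.33600
D_3 = 609857.43770
D_4 = 692798.04922
D_5 = 787018.58392
Terminal value at year 5: TV = D_5×(1+g_2)/(r−g_2) = 791740.69542/0.129 = 6137524.77070
P_0 = D_1/(1+r)^1 + D_2/(1+r)^2 + D_3/(1+r)^3 + D_4/(1+r)^4 + D_5/(1+r)^5 + TV/(1+r)^5
    = 416366.51982 + 416733.36257 + 417100.52853 + 417468.01798 + 417835.83121 + 3258471.67599 = 5343975.93611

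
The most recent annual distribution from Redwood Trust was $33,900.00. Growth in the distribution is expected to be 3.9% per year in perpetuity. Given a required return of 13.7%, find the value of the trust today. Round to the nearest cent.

D₁ = D₀ × (1 + g) = $33,900.00 × 1.039 = $35,222.1000
Growing perpetuity: P = D₁ / (r − g) = $35,222.1000 / (0.137 − 0.039) = $359,409.18

$359409.18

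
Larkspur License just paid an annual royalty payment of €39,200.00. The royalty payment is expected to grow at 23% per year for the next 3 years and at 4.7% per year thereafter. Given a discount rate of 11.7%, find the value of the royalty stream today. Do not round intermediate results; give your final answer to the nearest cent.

€925910.60

D_1 = 48216.00000
D_2 = 59305.68000
D_3 = 72945.98640
Terminal value at year 3: TV = D_3×(1+g_2)/(r−g_2) = 76374.44776/0.07 = 1091063.53944
P_0 = D_1/(1+r)^1 + D_2/(1+r)^2 + D_3/(1+r)^3 + TV/(1+r)^3
    = 43165.62220 + 47532.42194 + 52340.98387 + 782871.57310 = 925910.60112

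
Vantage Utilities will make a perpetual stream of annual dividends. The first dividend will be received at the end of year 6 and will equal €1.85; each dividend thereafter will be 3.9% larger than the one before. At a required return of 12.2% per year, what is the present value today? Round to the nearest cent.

Value at end of year 5: C₁ / (r − g) = €1.85 / (0.122 − 0.039) = €22.2892
Discount to today: PV = €22.2892 / (1 + 0.122)^5 = €22.2892 / 1.778133 = €12.54

€12.54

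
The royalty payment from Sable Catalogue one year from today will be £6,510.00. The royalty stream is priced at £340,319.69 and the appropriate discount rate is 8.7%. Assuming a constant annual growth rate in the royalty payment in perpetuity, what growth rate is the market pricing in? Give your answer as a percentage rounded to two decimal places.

6.79%

P = D₁/(r−g) ⇒ g = r − D₁/P = 0.087 − £6,510.00/£340,319.69 = 0.067871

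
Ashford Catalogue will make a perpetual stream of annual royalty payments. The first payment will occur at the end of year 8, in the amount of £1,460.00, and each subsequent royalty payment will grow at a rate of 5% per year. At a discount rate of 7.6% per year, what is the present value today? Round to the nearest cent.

Value at end of year 7: C₁ / (r − g) = £1,460.00 / (0.076 − 0.05) = £56,153.8462
Discount to today: PV = £56,153.8462 / (1 + 0.076)^7 = £56,153.8462 / 1.669882 = £33,627.42

£33627.42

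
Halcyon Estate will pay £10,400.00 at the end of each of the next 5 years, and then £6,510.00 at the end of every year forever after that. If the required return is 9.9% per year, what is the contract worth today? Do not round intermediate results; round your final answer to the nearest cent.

PV of 5-year annuity: £10,400.00 × [1 − (1+0.099)^−5] / 0.099 = 39525.10478
Perpetuity value at year 5: £6,510.00 / 0.099 = 65757.57576
PV of perpetuity: 65757.57576 / (1+0.099)^5 = 41016.38036
Total PV = 39525.10478 + 41016.38036 = 80541.48514

£80541.49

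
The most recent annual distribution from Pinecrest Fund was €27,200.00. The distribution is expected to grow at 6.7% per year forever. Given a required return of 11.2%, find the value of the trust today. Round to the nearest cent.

€644942.22

D₁ = D₀ × (1 + g) = €27,200.00 × 1.067 = €29,022.4000
Growing perpetuity: P = D₁ / (r − g) = €29,022.4000 / (0.112 − 0.067) = €644,942.22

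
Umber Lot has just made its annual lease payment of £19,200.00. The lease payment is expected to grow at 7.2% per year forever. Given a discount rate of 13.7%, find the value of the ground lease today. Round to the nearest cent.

D₁ = D₀ × (1 + g) = £19,200.00 × 1.072 = £20,582.4000
Growing perpetuity: P = D₁ / (r − g) = £20,582.4000 / (0.137 − 0.072) = £316,652.31

£316652.31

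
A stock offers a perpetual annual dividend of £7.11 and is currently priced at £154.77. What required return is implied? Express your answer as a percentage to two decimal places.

4.59%

P = C/r ⇒ r = C/P = £7.11/£154.77 = 0.045939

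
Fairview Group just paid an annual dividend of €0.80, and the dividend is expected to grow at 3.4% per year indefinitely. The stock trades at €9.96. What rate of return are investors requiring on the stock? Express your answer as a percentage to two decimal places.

11.71%

D₁ = €0.80 × 1.034 = €0.8272
P = D₁/(r − g) ⇒ r = D₁/P + g = €0.8272/€9.96 + 0.034 = 0.083052 + 0.034 = 0.117052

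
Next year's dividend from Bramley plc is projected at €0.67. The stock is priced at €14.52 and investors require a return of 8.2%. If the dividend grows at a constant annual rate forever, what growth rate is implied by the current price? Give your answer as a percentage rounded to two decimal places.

P = D₁/(r−g) ⇒ g = r − D₁/P = 0.082 − €0.67/€14.52 = 0.035857

3.59%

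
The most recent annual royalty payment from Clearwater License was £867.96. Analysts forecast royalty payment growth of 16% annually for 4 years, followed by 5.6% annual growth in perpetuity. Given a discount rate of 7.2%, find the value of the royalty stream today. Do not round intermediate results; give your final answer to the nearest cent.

D_1 = 1006.83360
D_2 = 1167.92698
D_3 = 1354.79529
D_4 = 1571.56254
Terminal value at year 4: TV = D_4×(1+g_2)/(r−g_2) = 1659.57004/0.016 = 103723.12757
P_0 = D_1/(1+r)^1 + D_2/(1+r)^2 + D_3/(1+r)^3 + D_4/(1+r)^4 + TV/(1+r)^4
    = 939.21045 + 1016.30981 + 1099.73823 + 1190.01525 + 78541.00645 = 82786.28019

£82786.28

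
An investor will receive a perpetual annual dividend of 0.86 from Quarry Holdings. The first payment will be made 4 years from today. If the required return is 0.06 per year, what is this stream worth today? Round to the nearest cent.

12.03

Value at end of year 3: C / r = 0.86 / 0.06 = 14.3333
Discount to today: PV = 14.3333 / (1 + 0.06)^3 = 14.3333 / 1.191016 = 12.03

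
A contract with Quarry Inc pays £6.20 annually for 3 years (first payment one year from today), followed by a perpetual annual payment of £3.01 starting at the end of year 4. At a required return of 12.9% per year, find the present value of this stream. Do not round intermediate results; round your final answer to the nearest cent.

PV of 3-year annuity: £6.20 × [1 − (1+0.129)^−3] / 0.129 = 14.66404
Perpetuity value at year 3: £3.01 / 0.129 = 23.33333
PV of perpetuity: 23.33333 / (1+0.129)^3 = 16.21418
Total PV = 14.66404 + 16.21418 = 30.87822

£30.88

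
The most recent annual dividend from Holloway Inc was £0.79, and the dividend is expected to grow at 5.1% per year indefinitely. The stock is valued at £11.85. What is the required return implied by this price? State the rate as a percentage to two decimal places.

D₁ = £0.79 × 1.051 = £0.8303
P = D₁/(r − g) ⇒ r = D₁/P + g = £0.8303/£11.85 + 0.051 = 0.070067 + 0.051 = 0.121067

12.11%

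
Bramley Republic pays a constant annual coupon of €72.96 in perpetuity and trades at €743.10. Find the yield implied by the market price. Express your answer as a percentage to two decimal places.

9.82%

P = C/r ⇒ r = C/P = €72.96/€743.10 = 0.098183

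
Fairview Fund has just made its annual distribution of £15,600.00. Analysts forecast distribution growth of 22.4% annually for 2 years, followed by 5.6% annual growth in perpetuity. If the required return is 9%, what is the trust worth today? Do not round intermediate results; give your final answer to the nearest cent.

D_1 = 19094.40000
D_2 = 23371.54560
Terminal value at year 2: TV = D_2×(1+g_2)/(r−g_2) = 24680.35215/0.034 = 725892.71040
P_0 = D_1/(1+r)^1 + D_2/(1+r)^2 + TV/(1+r)^2
    = 17517.79817 + 19671.36234 + 610969.37160 = 648158.53211

£648158.53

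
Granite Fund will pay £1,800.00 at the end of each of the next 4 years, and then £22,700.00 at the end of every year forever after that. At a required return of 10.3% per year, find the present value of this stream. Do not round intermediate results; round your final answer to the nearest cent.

£154566.12

PV of 4-year annuity: £1,800.00 × [1 − (1+0.103)^−4] / 0.103 = 5668.90032
Perpetuity value at year 4: £22,700.00 / 0.103 = 220388.34951
PV of perpetuity: 220388.34951 / (1+0.103)^4 = 148897.21775
Total PV = 5668.90032 + 148897.21775 = 154566.11807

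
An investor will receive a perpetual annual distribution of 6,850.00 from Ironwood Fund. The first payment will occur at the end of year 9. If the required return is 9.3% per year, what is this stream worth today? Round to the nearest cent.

Value at end of year 8: C / r = 6,850.00 / 0.093 = 73,655.9140
Discount to today: PV = 73,655.9140 / (1 + 0.093)^8 = 73,655.9140 / 2.036861 = 36,161.49

36161.49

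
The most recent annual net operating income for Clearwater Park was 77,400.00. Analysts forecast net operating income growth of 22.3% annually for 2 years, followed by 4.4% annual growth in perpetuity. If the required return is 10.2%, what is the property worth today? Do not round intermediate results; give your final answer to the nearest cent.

1897173.11

D_1 = 94660.20000
D_2 = 115769.42460
Terminal value at year 2: TV = D_2×(1+g_2)/(r−g_2) = 120863.27928/0.058 = 2083849.64280
P_0 = D_1/(1+r)^1 + D_2/(1+r)^2 + TV/(1+r)^2
    = 85898.54809 + 95330.23985 + 1715944.31738 = 1897173.10533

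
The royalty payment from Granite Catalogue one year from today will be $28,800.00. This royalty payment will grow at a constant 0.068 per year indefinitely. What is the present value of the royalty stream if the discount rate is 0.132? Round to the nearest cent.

$450000.00

Growing perpetuity: P = D₁ / (r − g) = $28,800.0000 / (0.132 − 0.068) = $450,000.00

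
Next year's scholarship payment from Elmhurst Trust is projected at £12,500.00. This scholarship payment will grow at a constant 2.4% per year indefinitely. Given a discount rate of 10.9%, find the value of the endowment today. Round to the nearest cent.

£147058.82

Growing perpetuity: P = D₁ / (r − g) = £12,500.0000 / (0.109 − 0.024) = £147,058.82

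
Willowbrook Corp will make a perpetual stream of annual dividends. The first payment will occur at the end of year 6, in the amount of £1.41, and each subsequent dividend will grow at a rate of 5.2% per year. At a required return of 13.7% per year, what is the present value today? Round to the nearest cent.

£8.73

Value at end of year 5: C₁ / (r − g) = £1.41 / (0.137 − 0.052) = £16.5882
Discount to today: PV = £16.5882 / (1 + 0.137)^5 = £16.5882 / 1.900213 = £8.73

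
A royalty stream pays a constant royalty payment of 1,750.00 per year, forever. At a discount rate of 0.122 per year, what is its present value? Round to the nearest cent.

14344.26

Level perpetuity: PV = C / r = 1,750.00 / 0.122 = 14,344.26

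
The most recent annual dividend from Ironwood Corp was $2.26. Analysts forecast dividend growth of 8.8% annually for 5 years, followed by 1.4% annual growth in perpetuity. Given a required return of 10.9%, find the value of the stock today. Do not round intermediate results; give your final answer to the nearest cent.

$32.60

D_1 = 2.45888
D_2 = 2.67526
D_3 = 2.91068
D_4 = 3.16682
D_5 = 3.44551
Terminal value at year 5: TV = D_5×(1+g_2)/(r−g_2) = 3.49374/0.095 = 36.77623
P_0 = D_1/(1+r)^1 + D_2/(1+r)^2 + D_3/(1+r)^3 + D_4/(1+r)^4 + D_5/(1+r)^5 + TV/(1+r)^5
    = 2.21720 + 2.17522 + 2.13403 + 2.09362 + 2.05398 + 21.92348 = 32.59753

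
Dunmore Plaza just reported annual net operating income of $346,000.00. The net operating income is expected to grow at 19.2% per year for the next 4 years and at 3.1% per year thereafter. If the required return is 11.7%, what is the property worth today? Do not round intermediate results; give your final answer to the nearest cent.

$7011783.90

D_1 = 412432.00000
D_2 = 491618.94400
D_3 = 586009.78125
D_4 = 698523.65925
Terminal value at year 4: TV = D_4×(1+g_2)/(r−g_2) = 720177.89268/0.086 = 8374161.54284
P_0 = D_1/(1+r)^1 + D_2/(1+r)^2 + D_3/(1+r)^3 + D_4/(1+r)^4 + TV/(1+r)^4
    = 369231.87108 + 394023.62608 + 420480.00205 + 448712.76852 + 5379335.63195 = 7011783.89969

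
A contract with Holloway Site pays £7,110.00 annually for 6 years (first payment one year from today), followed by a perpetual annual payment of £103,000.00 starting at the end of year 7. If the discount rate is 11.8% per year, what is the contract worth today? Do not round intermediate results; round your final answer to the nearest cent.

£476395.22

PV of 6-year annuity: £7,110.00 × [1 − (1+0.118)^−6] / 0.118 = 29398.44004
Perpetuity value at year 6: £103,000.00 / 0.118 = 872881.35593
PV of perpetuity: 872881.35593 / (1+0.118)^6 = 446996.78149
Total PV = 29398.44004 + 446996.78149 = 476395.22153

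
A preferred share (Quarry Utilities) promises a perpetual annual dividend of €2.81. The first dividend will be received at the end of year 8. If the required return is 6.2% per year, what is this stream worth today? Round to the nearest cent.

€29.75

Value at end of year 7: C / r = €2.81 / 0.062 = €45.3226
Discount to today: PV = €45.3226 / (1 + 0.062)^7 = €45.3226 / 1.523602 = €29.75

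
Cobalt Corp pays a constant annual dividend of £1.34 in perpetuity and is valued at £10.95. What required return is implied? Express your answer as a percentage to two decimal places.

12.24%

P = C/r ⇒ r = C/P = £1.34/£10.95 = 0.122374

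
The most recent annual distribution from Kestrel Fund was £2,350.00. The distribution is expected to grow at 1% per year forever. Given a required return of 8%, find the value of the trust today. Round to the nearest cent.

D₁ = D₀ × (1 + g) = £2,350.00 × 1.01 = £2,373.5000
Growing perpetuity: P = D₁ / (r − g) = £2,373.5000 / (0.08 − 0.01) = £33,907.14

£33907.14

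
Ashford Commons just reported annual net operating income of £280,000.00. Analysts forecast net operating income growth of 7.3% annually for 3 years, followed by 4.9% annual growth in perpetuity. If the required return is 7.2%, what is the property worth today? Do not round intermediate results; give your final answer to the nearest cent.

£13647774.43

D_1 = 300440.00000
D_2 = 322372.12000
D_3 = 345905.28476
Terminal value at year 3: TV = D_3×(1+g_2)/(r−g_2) = 362854.64371/0.023 = 15776288.85710
P_0 = D_1/(1+r)^1 + D_2/(1+r)^2 + D_3/(1+r)^3 + TV/(1+r)^3
    = 280261.19403 + 280522.63171 + 280784.31327 + 12806206.28785 = 13647774.42686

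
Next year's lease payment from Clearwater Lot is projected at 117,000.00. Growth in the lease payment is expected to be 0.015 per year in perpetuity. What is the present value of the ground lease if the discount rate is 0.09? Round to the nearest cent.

Growing perpetuity: P = D₁ / (r − g) = 117,000.0000 / (0.09 − 0.015) = 1,560,000.00

1560000.00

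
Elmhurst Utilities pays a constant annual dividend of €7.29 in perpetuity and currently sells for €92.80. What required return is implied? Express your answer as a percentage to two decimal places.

7.86%

P = C/r ⇒ r = C/P = €7.29/€92.80 = 0.078556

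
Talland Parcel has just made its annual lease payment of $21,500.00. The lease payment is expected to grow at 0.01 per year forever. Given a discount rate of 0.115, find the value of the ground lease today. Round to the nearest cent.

D₁ = D₀ × (1 + g) = $21,500.00 × 1.01 = $21,715.0000
Growing perpetuity: P = D₁ / (r − g) = $21,715.0000 / (0.115 − 0.01) = $206,809.52

$206809.52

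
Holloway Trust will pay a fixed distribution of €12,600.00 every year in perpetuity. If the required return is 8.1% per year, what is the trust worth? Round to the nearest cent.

Level perpetuity: PV = C / r = €12,600.00 / 0.081 = €155,555.56

€155555.56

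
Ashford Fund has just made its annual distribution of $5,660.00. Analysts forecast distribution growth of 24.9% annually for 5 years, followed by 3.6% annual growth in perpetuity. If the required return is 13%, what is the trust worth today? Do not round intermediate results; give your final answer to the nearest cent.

$141512.15

D_1 = 7069.34000
D_2 = 8829.60566
D_3 = 11028.17747
D_4 = 13774.19366
D_5 = 17203.96788
Terminal value at year 5: TV = D_5×(1+g_2)/(r−g_2) = 17823.31072/0.094 = 189609.68855
P_0 = D_1/(1+r)^1 + D_2/(1+r)^2 + D_3/(1+r)^3 + D_4/(1+r)^4 + D_5/(1+r)^5 + TV/(1+r)^5
    = 6256.05310 + 6914.87639 + 7643.08018 + 8447.97093 + 9337.62451 + 102912.54242 = 141512.14753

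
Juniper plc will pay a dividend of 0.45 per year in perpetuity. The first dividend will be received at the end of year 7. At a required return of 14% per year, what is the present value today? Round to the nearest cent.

Value at end of year 6: C / r = 0.45 / 0.14 = 3.2143
Discount to today: PV = 3.2143 / (1 + 0.14)^6 = 3.2143 / 2.194973 = 1.46

1.46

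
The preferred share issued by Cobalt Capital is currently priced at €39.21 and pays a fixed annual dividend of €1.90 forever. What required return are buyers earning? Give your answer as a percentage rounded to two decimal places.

4.85%

P = C/r ⇒ r = C/P = €1.90/€39.21 = 0.048457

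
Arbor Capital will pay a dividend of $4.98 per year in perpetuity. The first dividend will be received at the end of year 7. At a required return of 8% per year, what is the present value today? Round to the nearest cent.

Value at end of year 6: C / r = $4.98 / 0.08 = $62.2500
Discount to today: PV = $62.2500 / (1 + 0.08)^6 = $62.2500 / 1.586874 = $39.23

$39.23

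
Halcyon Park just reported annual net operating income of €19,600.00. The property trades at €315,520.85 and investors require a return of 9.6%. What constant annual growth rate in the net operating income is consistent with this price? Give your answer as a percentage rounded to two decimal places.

P = D₀(1+g)/(r−g) ⇒ P(r−g) = D₀(1+g) ⇒ g(P+D₀) = P·r − D₀
g = (P·r − D₀)/(P + D₀) = (€315,520.85×0.096 − €19,600.00) / (€315,520.85 + €19,600.00) = 0.031899

3.19%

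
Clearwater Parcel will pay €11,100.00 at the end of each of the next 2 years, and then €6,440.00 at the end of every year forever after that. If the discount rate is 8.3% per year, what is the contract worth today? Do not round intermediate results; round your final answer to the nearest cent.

PV of 2-year annuity: €11,100.00 × [1 − (1+0.083)^−2] / 0.083 = 19713.11863
Perpetuity value at year 2: €6,440.00 / 0.083 = 77590.36145
PV of perpetuity: 77590.36145 / (1+0.083)^2 = 66153.20073
Total PV = 19713.11863 + 66153.20073 = 85866.31936

€85866.32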